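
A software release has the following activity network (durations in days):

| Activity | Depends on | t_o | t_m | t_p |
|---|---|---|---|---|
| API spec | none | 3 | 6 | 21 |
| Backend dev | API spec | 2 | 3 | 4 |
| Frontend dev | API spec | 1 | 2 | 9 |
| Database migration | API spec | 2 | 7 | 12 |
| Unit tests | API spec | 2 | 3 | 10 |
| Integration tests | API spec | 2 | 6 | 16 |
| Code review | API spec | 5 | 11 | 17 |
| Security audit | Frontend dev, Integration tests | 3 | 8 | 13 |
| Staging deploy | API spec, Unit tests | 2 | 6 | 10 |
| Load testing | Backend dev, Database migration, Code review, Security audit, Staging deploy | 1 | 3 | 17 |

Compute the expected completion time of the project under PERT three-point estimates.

28 days

te_API spec = (3 + 4·6 + 21)/6 = 48/6 = 8
te_Backend dev = (2 + 4·3 + 4)/6 = 18/6 = 3
te_Frontend dev = (1 + 4·2 + 9)/6 = 18/6 = 3
te_Database migration = (2 + 4·7 + 12)/6 = 42/6 = 7
te_Unit tests = (2 + 4·3 + 10)/6 = 24/6 = 4
te_Integration tests = (2 + 4·6 + 16)/6 = 42/6 = 7
te_Code review = (5 + 4·11 + 17)/6 = 66/6 = 11
te_Security audit = (3 + 4·8 + 13)/6 = 48/6 = 8
te_Staging deploy = (2 + 4·6 + 10)/6 = 36/6 = 6
te_Load testing = (1 + 4·3 + 17)/6 = 30/6 = 5

Forward pass:
ES_API spec = 0; EF_API spec = 8
ES_Backend dev = 8; EF_Backend dev = 8+3 = 11
ES_Frontend dev = 8; EF_Frontend dev = 8+3 = 11
ES_Database migration = 8; EF_Database migration = 8+7 = 15
ES_Unit tests = 8; EF_Unit tests = 8+4 = 12
ES_Integration tests = 8; EF_Integration tests = 8+7 = 15
ES_Code review = 8; EF_Code review = 8+11 = 19
ES_Security audit = max(EF_Frontend dev=11, EF_Integration tests=15) = 15; EF_Security audit = 15+8 = 23
ES_Staging deploy = max(EF_API spec=8, EF_Unit tests=12) = 12; EF_Staging deploy = 12+6 = 18
ES_Load testing = max(EF_Backend dev=11, EF_Database migration=15, EF_Code review=19, EF_Security audit=23, EF_Staging deploy=18) = 23; EF_Load testing = 23+5 = 28
Expected project duration μ = 28 days. Critical path: API spec → Integration tests → Security audit → Load testing.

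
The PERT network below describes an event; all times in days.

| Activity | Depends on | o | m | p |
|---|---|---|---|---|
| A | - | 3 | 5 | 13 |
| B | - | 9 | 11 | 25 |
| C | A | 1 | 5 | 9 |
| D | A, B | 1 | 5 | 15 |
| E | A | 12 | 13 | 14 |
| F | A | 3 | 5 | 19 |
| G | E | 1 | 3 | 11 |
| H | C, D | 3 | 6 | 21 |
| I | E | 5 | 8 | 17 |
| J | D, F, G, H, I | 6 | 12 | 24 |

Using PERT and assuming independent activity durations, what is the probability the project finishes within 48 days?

0.960

te_A = (3 + 4·5 + 13)/6 = 36/6 = 6; σ²_A = ((13−3)/6)² = 2.778
te_B = (9 + 4·11 + 25)/6 = 78/6 = 13; σ²_B = ((25−9)/6)² = 7.111
te_C = (1 + 4·5 + 9)/6 = 30/6 = 5; σ²_C = ((9−1)/6)² = 1.778
te_D = (1 + 4·5 + 15)/6 = 36/6 = 6; σ²_D = ((15−1)/6)² = 5.444
te_E = (12 + 4·13 + 14)/6 = 78/6 = 13; σ²_E = ((14−12)/6)² = 0.111
te_F = (3 + 4·5 + 19)/6 = 42/6 = 7; σ²_F = ((19−3)/6)² = 7.111
te_G = (1 + 4·3 + 11)/6 = 24/6 = 4; σ²_G = ((11−1)/6)² = 2.778
te_H = (3 + 4·6 + 21)/6 = 48/6 = 8; σ²_H = ((21−3)/6)² = 9.000
te_I = (5 + 4·8 + 17)/6 = 54/6 = 9; σ²_I = ((17−5)/6)² = 4.000
te_J = (6 + 4·12 + 24)/6 = 78/6 = 13; σ²_J = ((24−6)/6)² = 9.000

Forward pass:
ES_A = 0; EF_A = 6
ES_B = 0; EF_B = 13
ES_C = 6; EF_C = 6+5 = 11
ES_D = max(EF_A=6, EF_B=13) = 13; EF_D = 13+6 = 19
ES_E = 6; EF_E = 6+13 = 19
ES_F = 6; EF_F = 6+7 = 13
ES_G = 19; EF_G = 19+4 = 23
ES_H = max(EF_C=11, EF_D=19) = 19; EF_H = 19+8 = 27
ES_I = 19; EF_I = 19+9 = 28
ES_J = max(EF_D=19, EF_F=13, EF_G=23, EF_H=27, EF_I=28) = 28; EF_J = 28+13 = 41
Expected project duration μ = 41 days. Critical path: A → E → I → J.

Variance along critical path = 2.778 + 0.111 + 4.000 + 9.000 = 15.889; σ = √15.889 = 3.986 days.
Z = (48 − 41) / 3.986 = 1.756
P(T ≤ 48) = Φ(1.756) ≈ 0.960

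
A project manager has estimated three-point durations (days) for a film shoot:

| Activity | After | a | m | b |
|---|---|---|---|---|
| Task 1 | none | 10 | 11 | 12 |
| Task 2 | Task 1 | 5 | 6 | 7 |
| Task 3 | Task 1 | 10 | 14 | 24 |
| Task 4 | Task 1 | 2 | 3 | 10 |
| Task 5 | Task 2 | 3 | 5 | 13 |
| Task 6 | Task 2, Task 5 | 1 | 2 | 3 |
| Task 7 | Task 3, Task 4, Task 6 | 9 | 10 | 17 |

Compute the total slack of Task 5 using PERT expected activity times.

te_Task 1 = (10 + 4·11 + 12)/6 = 66/6 = 11
te_Task 2 = (5 + 4·6 + 7)/6 = 36/6 = 6
te_Task 3 = (10 + 4·14 + 24)/6 = 90/6 = 15
te_Task 4 = (2 + 4·3 + 10)/6 = 24/6 = 4
te_Task 5 = (3 + 4·5 + 13)/6 = 36/6 = 6
te_Task 6 = (1 + 4·2 + 3)/6 = 12/6 = 2
te_Task 7 = (9 + 4·10 + 17)/6 = 66/6 = 11

Forward pass:
ES_Task 1 = 0; EF_Task 1 = 11
ES_Task 2 = 11; EF_Task 2 = 11+6 = 17
ES_Task 3 = 11; EF_Task 3 = 11+15 = 26
ES_Task 4 = 11; EF_Task 4 = 11+4 = 15
ES_Task 5 = 17; EF_Task 5 = 17+6 = 23
ES_Task 6 = max(EF_Task 2=17, EF_Task 5=23) = 23; EF_Task 6 = 23+2 = 25
ES_Task 7 = max(EF_Task 3=26, EF_Task 4=15, EF_Task 6=25) = 26; EF_Task 7 = 26+11 = 37
Expected project duration μ = 37 days. Critical path: Task 1 → Task 3 → Task 7.

Backward pass:
LF_Task 7 = 37; LS_Task 7 = 37−11 = 26
LF_Task 6 = LS_Task 7 = 26; LS_Task 6 = 26−2 = 24
LF_Task 5 = LS_Task 6 = 24; LS_Task 5 = 24−6 = 18
LF_Task 4 = LS_Task 7 = 26; LS_Task 4 = 26−4 = 22
LF_Task 3 = LS_Task 7 = 26; LS_Task 3 = 26−15 = 11
LF_Task 2 = min(LS_Task 5=18, LS_Task 6=24) = 18; LS_Task 2 = 18−6 = 12
LF_Task 1 = min(LS_Task 2=12, LS_Task 3=11, LS_Task 4=22) = 11; LS_Task 1 = 11−11 = 0
Slack_Task 5 = LS_Task 5 − ES_Task 5 = 18 − 17 = 1

1 days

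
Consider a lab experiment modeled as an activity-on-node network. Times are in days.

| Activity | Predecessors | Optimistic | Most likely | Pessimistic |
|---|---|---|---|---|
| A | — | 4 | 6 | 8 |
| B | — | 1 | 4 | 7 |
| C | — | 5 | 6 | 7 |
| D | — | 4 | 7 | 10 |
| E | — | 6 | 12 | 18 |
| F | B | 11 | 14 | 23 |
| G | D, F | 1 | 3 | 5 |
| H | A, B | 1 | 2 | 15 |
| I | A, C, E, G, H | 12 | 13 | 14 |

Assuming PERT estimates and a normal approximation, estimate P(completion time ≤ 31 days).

te_A = (4 + 4·6 + 8)/6 = 36/6 = 6; σ²_A = ((8−4)/6)² = 0.444
te_B = (1 + 4·4 + 7)/6 = 24/6 = 4; σ²_B = ((7−1)/6)² = 1.000
te_C = (5 + 4·6 + 7)/6 = 36/6 = 6; σ²_C = ((7−5)/6)² = 0.111
te_D = (4 + 4·7 + 10)/6 = 42/6 = 7; σ²_D = ((10−4)/6)² = 1.000
te_E = (6 + 4·12 + 18)/6 = 72/6 = 12; σ²_E = ((18−6)/6)² = 4.000
te_F = (11 + 4·14 + 23)/6 = 90/6 = 15; σ²_F = ((23−11)/6)² = 4.000
te_G = (1 + 4·3 + 5)/6 = 18/6 = 3; σ²_G = ((5−1)/6)² = 0.444
te_H = (1 + 4·2 + 15)/6 = 24/6 = 4; σ²_H = ((15−1)/6)² = 5.444
te_I = (12 + 4·13 + 14)/6 = 78/6 = 13; σ²_I = ((14−12)/6)² = 0.111

Forward pass:
ES_A = 0; EF_A = 6
ES_B = 0; EF_B = 4
ES_C = 0; EF_C = 6
ES_D = 0; EF_D = 7
ES_E = 0; EF_E = 12
ES_F = 4; EF_F = 4+15 = 19
ES_G = max(EF_D=7, EF_F=19) = 19; EF_G = 19+3 = 22
ES_H = max(EF_A=6, EF_B=4) = 6; EF_H = 6+4 = 10
ES_I = max(EF_A=6, EF_C=6, EF_E=12, EF_G=22, EF_H=10) = 22; EF_I = 22+13 = 35
Expected project duration μ = 35 days. Critical path: B → F → G → I.

Variance along critical path = 1.000 + 4.000 + 0.444 + 0.111 = 5.556; σ = √5.556 = 2.357 days.
Z = (31 − 35) / 2.357 = -1.697
P(T ≤ 31) = Φ(-1.697) ≈ 0.045

0.045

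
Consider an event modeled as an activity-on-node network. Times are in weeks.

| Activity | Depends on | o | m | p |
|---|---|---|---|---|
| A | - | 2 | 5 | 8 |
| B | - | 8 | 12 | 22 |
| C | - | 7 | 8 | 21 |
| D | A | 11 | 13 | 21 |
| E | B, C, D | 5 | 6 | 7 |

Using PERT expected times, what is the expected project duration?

25 weeks

te_A = (2 + 4·5 + 8)/6 = 30/6 = 5
te_B = (8 + 4·12 + 22)/6 = 78/6 = 13
te_C = (7 + 4·8 + 21)/6 = 60/6 = 10
te_D = (11 + 4·13 + 21)/6 = 84/6 = 14
te_E = (5 + 4·6 + 7)/6 = 36/6 = 6

Forward pass:
ES_A = 0; EF_A = 5
ES_B = 0; EF_B = 13
ES_C = 0; EF_C = 10
ES_D = 5; EF_D = 5+14 = 19
ES_E = max(EF_B=13, EF_C=10, EF_D=19) = 19; EF_E = 19+6 = 25
Expected project duration μ = 25 weeks. Critical path: A → D → E.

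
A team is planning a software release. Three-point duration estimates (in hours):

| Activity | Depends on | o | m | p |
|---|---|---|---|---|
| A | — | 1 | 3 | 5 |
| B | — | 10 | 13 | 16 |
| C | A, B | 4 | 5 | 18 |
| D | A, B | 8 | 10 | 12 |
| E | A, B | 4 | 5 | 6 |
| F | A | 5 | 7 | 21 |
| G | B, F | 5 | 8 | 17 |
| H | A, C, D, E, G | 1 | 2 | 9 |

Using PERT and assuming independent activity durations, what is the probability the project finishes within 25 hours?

0.289

te_A = (1 + 4·3 + 5)/6 = 18/6 = 3; σ²_A = ((5−1)/6)² = 0.444
te_B = (10 + 4·13 + 16)/6 = 78/6 = 13; σ²_B = ((16−10)/6)² = 1.000
te_C = (4 + 4·5 + 18)/6 = 42/6 = 7; σ²_C = ((18−4)/6)² = 5.444
te_D = (8 + 4·10 + 12)/6 = 60/6 = 10; σ²_D = ((12−8)/6)² = 0.444
te_E = (4 + 4·5 + 6)/6 = 30/6 = 5; σ²_E = ((6−4)/6)² = 0.111
te_F = (5 + 4·7 + 21)/6 = 54/6 = 9; σ²_F = ((21−5)/6)² = 7.111
te_G = (5 + 4·8 + 17)/6 = 54/6 = 9; σ²_G = ((17−5)/6)² = 4.000
te_H = (1 + 4·2 + 9)/6 = 18/6 = 3; σ²_H = ((9−1)/6)² = 1.778

Forward pass:
ES_A = 0; EF_A = 3
ES_B = 0; EF_B = 13
ES_C = max(EF_A=3, EF_B=13) = 13; EF_C = 13+7 = 20
ES_D = max(EF_A=3, EF_B=13) = 13; EF_D = 13+10 = 23
ES_E = max(EF_A=3, EF_B=13) = 13; EF_E = 13+5 = 18
ES_F = 3; EF_F = 3+9 = 12
ES_G = max(EF_B=13, EF_F=12) = 13; EF_G = 13+9 = 22
ES_H = max(EF_A=3, EF_C=20, EF_D=23, EF_E=18, EF_G=22) = 23; EF_H = 23+3 = 26
Expected project duration μ = 26 hours. Critical path: B → D → H.

Variance along critical path = 1.000 + 0.444 + 1.778 = 3.222; σ = √3.222 = 1.795 hours.
Z = (25 − 26) / 1.795 = -0.557
P(T ≤ 25) = Φ(-0.557) ≈ 0.289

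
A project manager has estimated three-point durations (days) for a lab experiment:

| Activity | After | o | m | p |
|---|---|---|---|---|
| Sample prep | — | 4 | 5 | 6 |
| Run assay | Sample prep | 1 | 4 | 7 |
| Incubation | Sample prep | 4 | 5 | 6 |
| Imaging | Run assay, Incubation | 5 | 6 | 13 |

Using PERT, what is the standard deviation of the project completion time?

1.41 days

te_Sample prep = (4 + 4·5 + 6)/6 = 30/6 = 5; σ²_Sample prep = ((6−4)/6)² = 0.111
te_Run assay = (1 + 4·4 + 7)/6 = 24/6 = 4; σ²_Run assay = ((7−1)/6)² = 1.000
te_Incubation = (4 + 4·5 + 6)/6 = 30/6 = 5; σ²_Incubation = ((6−4)/6)² = 0.111
te_Imaging = (5 + 4·6 + 13)/6 = 42/6 = 7; σ²_Imaging = ((13−5)/6)² = 1.778

Forward pass:
ES_Sample prep = 0; EF_Sample prep = 5
ES_Run assay = 5; EF_Run assay = 5+4 = 9
ES_Incubation = 5; EF_Incubation = 5+5 = 10
ES_Imaging = max(EF_Run assay=9, EF_Incubation=10) = 10; EF_Imaging = 10+7 = 17
Expected project duration μ = 17 days. Critical path: Sample prep → Incubation → Imaging.

Variance along critical path = 0.111 + 0.111 + 1.778 = 2.000
σ = √2.000 = 1.414 days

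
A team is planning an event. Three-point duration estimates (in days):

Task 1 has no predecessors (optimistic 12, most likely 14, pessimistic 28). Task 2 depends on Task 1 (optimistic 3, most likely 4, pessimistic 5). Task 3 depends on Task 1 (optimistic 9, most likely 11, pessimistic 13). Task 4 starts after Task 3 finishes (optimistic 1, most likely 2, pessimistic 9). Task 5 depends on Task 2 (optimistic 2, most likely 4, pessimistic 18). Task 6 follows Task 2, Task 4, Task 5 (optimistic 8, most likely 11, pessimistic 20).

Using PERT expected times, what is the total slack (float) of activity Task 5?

4 days

te_Task 1 = (12 + 4·14 + 28)/6 = 96/6 = 16
te_Task 2 = (3 + 4·4 + 5)/6 = 24/6 = 4
te_Task 3 = (9 + 4·11 + 13)/6 = 66/6 = 11
te_Task 4 = (1 + 4·2 + 9)/6 = 18/6 = 3
te_Task 5 = (2 + 4·4 + 18)/6 = 36/6 = 6
te_Task 6 = (8 + 4·11 + 20)/6 = 72/6 = 12

Forward pass:
ES_Task 1 = 0; EF_Task 1 = 16
ES_Task 2 = 16; EF_Task 2 = 16+4 = 20
ES_Task 3 = 16; EF_Task 3 = 16+11 = 27
ES_Task 4 = 27; EF_Task 4 = 27+3 = 30
ES_Task 5 = 20; EF_Task 5 = 20+6 = 26
ES_Task 6 = max(EF_Task 2=20, EF_Task 4=30, EF_Task 5=26) = 30; EF_Task 6 = 30+12 = 42
Expected project duration μ = 42 days. Critical path: Task 1 → Task 3 → Task 4 → Task 6.

Backward pass:
LF_Task 6 = 42; LS_Task 6 = 42−12 = 30
LF_Task 5 = LS_Task 6 = 30; LS_Task 5 = 30−6 = 24
LF_Task 4 = LS_Task 6 = 30; LS_Task 4 = 30−3 = 27
LF_Task 3 = LS_Task 4 = 27; LS_Task 3 = 27−11 = 16
LF_Task 2 = min(LS_Task 5=24, LS_Task 6=30) = 24; LS_Task 2 = 24−4 = 20
LF_Task 1 = min(LS_Task 2=20, LS_Task 3=16) = 16; LS_Task 1 = 16−16 = 0
Slack_Task 5 = LS_Task 5 − ES_Task 5 = 24 − 20 = 4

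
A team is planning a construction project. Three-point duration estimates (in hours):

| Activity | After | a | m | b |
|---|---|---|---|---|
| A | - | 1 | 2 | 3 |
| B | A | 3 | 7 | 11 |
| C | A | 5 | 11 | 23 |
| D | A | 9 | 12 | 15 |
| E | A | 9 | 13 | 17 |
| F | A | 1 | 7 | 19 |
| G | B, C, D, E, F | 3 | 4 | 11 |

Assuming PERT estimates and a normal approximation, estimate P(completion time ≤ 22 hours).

0.852

te_A = (1 + 4·2 + 3)/6 = 12/6 = 2; σ²_A = ((3−1)/6)² = 0.111
te_B = (3 + 4·7 + 11)/6 = 42/6 = 7; σ²_B = ((11−3)/6)² = 1.778
te_C = (5 + 4·11 + 23)/6 = 72/6 = 12; σ²_C = ((23−5)/6)² = 9.000
te_D = (9 + 4·12 + 15)/6 = 72/6 = 12; σ²_D = ((15−9)/6)² = 1.000
te_E = (9 + 4·13 + 17)/6 = 78/6 = 13; σ²_E = ((17−9)/6)² = 1.778
te_F = (1 + 4·7 + 19)/6 = 48/6 = 8; σ²_F = ((19−1)/6)² = 9.000
te_G = (3 + 4·4 + 11)/6 = 30/6 = 5; σ²_G = ((11−3)/6)² = 1.778

Forward pass:
ES_A = 0; EF_A = 2
ES_B = 2; EF_B = 2+7 = 9
ES_C = 2; EF_C = 2+12 = 14
ES_D = 2; EF_D = 2+12 = 14
ES_E = 2; EF_E = 2+13 = 15
ES_F = 2; EF_F = 2+8 = 10
ES_G = max(EF_B=9, EF_C=14, EF_D=14, EF_E=15, EF_F=10) = 15; EF_G = 15+5 = 20
Expected project duration μ = 20 hours. Critical path: A → E → G.

Variance along critical path = 0.111 + 1.778 + 1.778 = 3.667; σ = √3.667 = 1.915 hours.
Z = (22 − 20) / 1.915 = 1.044
P(T ≤ 22) = Φ(1.044) ≈ 0.852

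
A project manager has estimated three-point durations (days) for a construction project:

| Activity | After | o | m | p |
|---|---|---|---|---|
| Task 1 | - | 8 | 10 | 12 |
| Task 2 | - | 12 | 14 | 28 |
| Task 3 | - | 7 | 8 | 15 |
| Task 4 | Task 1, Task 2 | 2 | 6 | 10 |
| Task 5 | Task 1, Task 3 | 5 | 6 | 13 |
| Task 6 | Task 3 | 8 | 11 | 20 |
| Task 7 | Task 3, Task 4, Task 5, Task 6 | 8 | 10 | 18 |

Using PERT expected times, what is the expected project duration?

te_Task 1 = (8 + 4·10 + 12)/6 = 60/6 = 10
te_Task 2 = (12 + 4·14 + 28)/6 = 96/6 = 16
te_Task 3 = (7 + 4·8 + 15)/6 = 54/6 = 9
te_Task 4 = (2 + 4·6 + 10)/6 = 36/6 = 6
te_Task 5 = (5 + 4·6 + 13)/6 = 42/6 = 7
te_Task 6 = (8 + 4·11 + 20)/6 = 72/6 = 12
te_Task 7 = (8 + 4·10 + 18)/6 = 66/6 = 11

Forward pass:
ES_Task 1 = 0; EF_Task 1 = 10
ES_Task 2 = 0; EF_Task 2 = 16
ES_Task 3 = 0; EF_Task 3 = 9
ES_Task 4 = max(EF_Task 1=10, EF_Task 2=16) = 16; EF_Task 4 = 16+6 = 22
ES_Task 5 = max(EF_Task 1=10, EF_Task 3=9) = 10; EF_Task 5 = 10+7 = 17
ES_Task 6 = 9; EF_Task 6 = 9+12 = 21
ES_Task 7 = max(EF_Task 3=9, EF_Task 4=22, EF_Task 5=17, EF_Task 6=21) = 22; EF_Task 7 = 22+11 = 33
Expected project duration μ = 33 days. Critical path: Task 2 → Task 4 → Task 7.

33 days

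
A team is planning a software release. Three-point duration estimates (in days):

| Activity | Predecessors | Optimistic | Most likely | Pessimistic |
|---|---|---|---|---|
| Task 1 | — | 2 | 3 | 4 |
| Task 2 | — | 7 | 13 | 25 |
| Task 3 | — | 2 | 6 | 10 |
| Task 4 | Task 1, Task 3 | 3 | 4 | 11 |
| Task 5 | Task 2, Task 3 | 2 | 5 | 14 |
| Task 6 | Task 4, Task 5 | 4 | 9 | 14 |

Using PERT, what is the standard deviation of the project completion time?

te_Task 1 = (2 + 4·3 + 4)/6 = 18/6 = 3; σ²_Task 1 = ((4−2)/6)² = 0.111
te_Task 2 = (7 + 4·13 + 25)/6 = 84/6 = 14; σ²_Task 2 = ((25−7)/6)² = 9.000
te_Task 3 = (2 + 4·6 + 10)/6 = 36/6 = 6; σ²_Task 3 = ((10−2)/6)² = 1.778
te_Task 4 = (3 + 4·4 + 11)/6 = 30/6 = 5; σ²_Task 4 = ((11−3)/6)² = 1.778
te_Task 5 = (2 + 4·5 + 14)/6 = 36/6 = 6; σ²_Task 5 = ((14−2)/6)² = 4.000
te_Task 6 = (4 + 4·9 + 14)/6 = 54/6 = 9; σ²_Task 6 = ((14−4)/6)² = 2.778

Forward pass:
ES_Task 1 = 0; EF_Task 1 = 3
ES_Task 2 = 0; EF_Task 2 = 14
ES_Task 3 = 0; EF_Task 3 = 6
ES_Task 4 = max(EF_Task 1=3, EF_Task 3=6) = 6; EF_Task 4 = 6+5 = 11
ES_Task 5 = max(EF_Task 2=14, EF_Task 3=6) = 14; EF_Task 5 = 14+6 = 20
ES_Task 6 = max(EF_Task 4=11, EF_Task 5=20) = 20; EF_Task 6 = 20+9 = 29
Expected project duration μ = 29 days. Critical path: Task 2 → Task 5 → Task 6.

Variance along critical path = 9.000 + 4.000 + 2.778 = 15.778
σ = √15.778 = 3.972 days

3.97 days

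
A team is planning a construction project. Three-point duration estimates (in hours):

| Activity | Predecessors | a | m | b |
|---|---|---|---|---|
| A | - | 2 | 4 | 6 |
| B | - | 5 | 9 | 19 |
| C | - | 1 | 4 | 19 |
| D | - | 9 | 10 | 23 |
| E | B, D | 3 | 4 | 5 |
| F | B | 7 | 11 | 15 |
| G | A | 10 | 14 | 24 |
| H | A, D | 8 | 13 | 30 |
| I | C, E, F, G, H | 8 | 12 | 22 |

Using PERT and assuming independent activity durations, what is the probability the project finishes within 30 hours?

te_A = (2 + 4·4 + 6)/6 = 24/6 = 4; σ²_A = ((6−2)/6)² = 0.444
te_B = (5 + 4·9 + 19)/6 = 60/6 = 10; σ²_B = ((19−5)/6)² = 5.444
te_C = (1 + 4·4 + 19)/6 = 36/6 = 6; σ²_C = ((19−1)/6)² = 9.000
te_D = (9 + 4·10 + 23)/6 = 72/6 = 12; σ²_D = ((23−9)/6)² = 5.444
te_E = (3 + 4·4 + 5)/6 = 24/6 = 4; σ²_E = ((5−3)/6)² = 0.111
te_F = (7 + 4·11 + 15)/6 = 66/6 = 11; σ²_F = ((15−7)/6)² = 1.778
te_G = (10 + 4·14 + 24)/6 = 90/6 = 15; σ²_G = ((24−10)/6)² = 5.444
te_H = (8 + 4·13 + 30)/6 = 90/6 = 15; σ²_H = ((30−8)/6)² = 13.444
te_I = (8 + 4·12 + 22)/6 = 78/6 = 13; σ²_I = ((22−8)/6)² = 5.444

Forward pass:
ES_A = 0; EF_A = 4
ES_B = 0; EF_B = 10
ES_C = 0; EF_C = 6
ES_D = 0; EF_D = 12
ES_E = max(EF_B=10, EF_D=12) = 12; EF_E = 12+4 = 16
ES_F = 10; EF_F = 10+11 = 21
ES_G = 4; EF_G = 4+15 = 19
ES_H = max(EF_A=4, EF_D=12) = 12; EF_H = 12+15 = 27
ES_I = max(EF_C=6, EF_E=16, EF_F=21, EF_G=19, EF_H=27) = 27; EF_I = 27+13 = 40
Expected project duration μ = 40 hours. Critical path: D → H → I.

Variance along critical path = 5.444 + 13.444 + 5.444 = 24.333; σ = √24.333 = 4.933 hours.
Z = (30 − 40) / 4.933 = -2.027
P(T ≤ 30) = Φ(-2.027) ≈ 0.021

0.021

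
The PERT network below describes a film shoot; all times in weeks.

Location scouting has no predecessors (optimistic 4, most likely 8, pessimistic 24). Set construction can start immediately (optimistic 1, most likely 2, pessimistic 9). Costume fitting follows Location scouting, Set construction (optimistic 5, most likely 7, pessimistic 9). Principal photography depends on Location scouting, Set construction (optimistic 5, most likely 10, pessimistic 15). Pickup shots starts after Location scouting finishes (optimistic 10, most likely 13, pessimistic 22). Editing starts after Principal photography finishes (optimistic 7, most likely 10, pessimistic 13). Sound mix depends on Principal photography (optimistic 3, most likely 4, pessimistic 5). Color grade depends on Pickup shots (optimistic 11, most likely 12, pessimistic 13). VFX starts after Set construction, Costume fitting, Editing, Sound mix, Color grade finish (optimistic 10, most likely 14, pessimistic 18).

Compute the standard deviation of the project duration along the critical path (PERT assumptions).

te_Location scouting = (4 + 4·8 + 24)/6 = 60/6 = 10; σ²_Location scouting = ((24−4)/6)² = 11.111
te_Set construction = (1 + 4·2 + 9)/6 = 18/6 = 3; σ²_Set construction = ((9−1)/6)² = 1.778
te_Costume fitting = (5 + 4·7 + 9)/6 = 42/6 = 7; σ²_Costume fitting = ((9−5)/6)² = 0.444
te_Principal photography = (5 + 4·10 + 15)/6 = 60/6 = 10; σ²_Principal photography = ((15−5)/6)² = 2.778
te_Pickup shots = (10 + 4·13 + 22)/6 = 84/6 = 14; σ²_Pickup shots = ((22−10)/6)² = 4.000
te_Editing = (7 + 4·10 + 13)/6 = 60/6 = 10; σ²_Editing = ((13−7)/6)² = 1.000
te_Sound mix = (3 + 4·4 + 5)/6 = 24/6 = 4; σ²_Sound mix = ((5−3)/6)² = 0.111
te_Color grade = (11 + 4·12 + 13)/6 = 72/6 = 12; σ²_Color grade = ((13−11)/6)² = 0.111
te_VFX = (10 + 4·14 + 18)/6 = 84/6 = 14; σ²_VFX = ((18−10)/6)² = 1.778

Forward pass:
ES_Location scouting = 0; EF_Location scouting = 10
ES_Set construction = 0; EF_Set construction = 3
ES_Costume fitting = max(EF_Location scouting=10, EF_Set construction=3) = 10; EF_Costume fitting = 10+7 = 17
ES_Principal photography = max(EF_Location scouting=10, EF_Set construction=3) = 10; EF_Principal photography = 10+10 = 20
ES_Pickup shots = 10; EF_Pickup shots = 10+14 = 24
ES_Editing = 20; EF_Editing = 20+10 = 30
ES_Sound mix = 20; EF_Sound mix = 20+4 = 24
ES_Color grade = 24; EF_Color grade = 24+12 = 36
ES_VFX = max(EF_Set construction=3, EF_Costume fitting=17, EF_Editing=30, EF_Sound mix=24, EF_Color grade=36) = 36; EF_VFX = 36+14 = 50
Expected project duration μ = 50 weeks. Critical path: Location scouting → Pickup shots → Color grade → VFX.

Variance along critical path = 11.111 + 4.000 + 0.111 + 1.778 = 17.000
σ = √17.000 = 4.123 weeks

4.12 weeks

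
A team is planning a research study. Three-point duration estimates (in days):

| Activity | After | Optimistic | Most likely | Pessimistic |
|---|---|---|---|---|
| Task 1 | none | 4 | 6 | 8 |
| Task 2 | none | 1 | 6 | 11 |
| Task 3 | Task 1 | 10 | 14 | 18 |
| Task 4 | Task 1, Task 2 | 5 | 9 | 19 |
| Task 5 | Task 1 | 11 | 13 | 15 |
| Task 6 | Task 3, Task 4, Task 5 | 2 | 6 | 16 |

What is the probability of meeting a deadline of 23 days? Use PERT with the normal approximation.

0.074

te_Task 1 = (4 + 4·6 + 8)/6 = 36/6 = 6; σ²_Task 1 = ((8−4)/6)² = 0.444
te_Task 2 = (1 + 4·6 + 11)/6 = 36/6 = 6; σ²_Task 2 = ((11−1)/6)² = 2.778
te_Task 3 = (10 + 4·14 + 18)/6 = 84/6 = 14; σ²_Task 3 = ((18−10)/6)² = 1.778
te_Task 4 = (5 + 4·9 + 19)/6 = 60/6 = 10; σ²_Task 4 = ((19−5)/6)² = 5.444
te_Task 5 = (11 + 4·13 + 15)/6 = 78/6 = 13; σ²_Task 5 = ((15−11)/6)² = 0.444
te_Task 6 = (2 + 4·6 + 16)/6 = 42/6 = 7; σ²_Task 6 = ((16−2)/6)² = 5.444

Forward pass:
ES_Task 1 = 0; EF_Task 1 = 6
ES_Task 2 = 0; EF_Task 2 = 6
ES_Task 3 = 6; EF_Task 3 = 6+14 = 20
ES_Task 4 = max(EF_Task 1=6, EF_Task 2=6) = 6; EF_Task 4 = 6+10 = 16
ES_Task 5 = 6; EF_Task 5 = 6+13 = 19
ES_Task 6 = max(EF_Task 3=20, EF_Task 4=16, EF_Task 5=19) = 20; EF_Task 6 = 20+7 = 27
Expected project duration μ = 27 days. Critical path: Task 1 → Task 3 → Task 6.

Variance along critical path = 0.444 + 1.778 + 5.444 = 7.667; σ = √7.667 = 2.769 days.
Z = (23 − 27) / 2.769 = -1.445
P(T ≤ 23) = Φ(-1.445) ≈ 0.074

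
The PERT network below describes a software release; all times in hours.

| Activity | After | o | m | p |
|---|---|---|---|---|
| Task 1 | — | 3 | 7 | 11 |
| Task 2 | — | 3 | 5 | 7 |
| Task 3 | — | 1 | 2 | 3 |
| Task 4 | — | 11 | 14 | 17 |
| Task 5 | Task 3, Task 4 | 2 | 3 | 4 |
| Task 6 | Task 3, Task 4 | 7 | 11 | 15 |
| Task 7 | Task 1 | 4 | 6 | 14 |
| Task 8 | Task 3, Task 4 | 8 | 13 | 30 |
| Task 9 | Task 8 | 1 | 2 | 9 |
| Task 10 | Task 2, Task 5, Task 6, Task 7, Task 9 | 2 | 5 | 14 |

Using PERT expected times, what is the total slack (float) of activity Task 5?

15 hours

te_Task 1 = (3 + 4·7 + 11)/6 = 42/6 = 7
te_Task 2 = (3 + 4·5 + 7)/6 = 30/6 = 5
te_Task 3 = (1 + 4·2 + 3)/6 = 12/6 = 2
te_Task 4 = (11 + 4·14 + 17)/6 = 84/6 = 14
te_Task 5 = (2 + 4·3 + 4)/6 = 18/6 = 3
te_Task 6 = (7 + 4·11 + 15)/6 = 66/6 = 11
te_Task 7 = (4 + 4·6 + 14)/6 = 42/6 = 7
te_Task 8 = (8 + 4·13 + 30)/6 = 90/6 = 15
te_Task 9 = (1 + 4·2 + 9)/6 = 18/6 = 3
te_Task 10 = (2 + 4·5 + 14)/6 = 36/6 = 6

Forward pass:
ES_Task 1 = 0; EF_Task 1 = 7
ES_Task 2 = 0; EF_Task 2 = 5
ES_Task 3 = 0; EF_Task 3 = 2
ES_Task 4 = 0; EF_Task 4 = 14
ES_Task 5 = max(EF_Task 3=2, EF_Task 4=14) = 14; EF_Task 5 = 14+3 = 17
ES_Task 6 = max(EF_Task 3=2, EF_Task 4=14) = 14; EF_Task 6 = 14+11 = 25
ES_Task 7 = 7; EF_Task 7 = 7+7 = 14
ES_Task 8 = max(EF_Task 3=2, EF_Task 4=14) = 14; EF_Task 8 = 14+15 = 29
ES_Task 9 = 29; EF_Task 9 = 29+3 = 32
ES_Task 10 = max(EF_Task 2=5, EF_Task 5=17, EF_Task 6=25, EF_Task 7=14, EF_Task 9=32) = 32; EF_Task 10 = 32+6 = 38
Expected project duration μ = 38 hours. Critical path: Task 4 → Task 8 → Task 9 → Task 10.

Backward pass:
LF_Task 10 = 38; LS_Task 10 = 38−6 = 32
LF_Task 9 = LS_Task 10 = 32; LS_Task 9 = 32−3 = 29
LF_Task 8 = LS_Task 9 = 29; LS_Task 8 = 29−15 = 14
LF_Task 7 = LS_Task 10 = 32; LS_Task 7 = 32−7 = 25
LF_Task 6 = LS_Task 10 = 32; LS_Task 6 = 32−11 = 21
LF_Task 5 = LS_Task 10 = 32; LS_Task 5 = 32−3 = 29
LF_Task 4 = min(LS_Task 5=29, LS_Task 6=21, LS_Task 8=14) = 14; LS_Task 4 = 14−14 = 0
LF_Task 3 = min(LS_Task 5=29, LS_Task 6=21, LS_Task 8=14) = 14; LS_Task 3 = 14−2 = 12
LF_Task 2 = LS_Task 10 = 32; LS_Task 2 = 32−5 = 27
LF_Task 1 = LS_Task 7 = 25; LS_Task 1 = 25−7 = 18
Slack_Task 5 = LS_Task 5 − ES_Task 5 = 29 − 14 = 15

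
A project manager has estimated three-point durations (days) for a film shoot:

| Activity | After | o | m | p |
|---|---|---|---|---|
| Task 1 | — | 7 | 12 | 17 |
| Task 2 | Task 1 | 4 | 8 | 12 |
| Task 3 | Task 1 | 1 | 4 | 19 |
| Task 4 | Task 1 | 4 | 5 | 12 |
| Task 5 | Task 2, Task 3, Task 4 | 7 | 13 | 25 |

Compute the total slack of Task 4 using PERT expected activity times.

te_Task 1 = (7 + 4·12 + 17)/6 = 72/6 = 12
te_Task 2 = (4 + 4·8 + 12)/6 = 48/6 = 8
te_Task 3 = (1 + 4·4 + 19)/6 = 36/6 = 6
te_Task 4 = (4 + 4·5 + 12)/6 = 36/6 = 6
te_Task 5 = (7 + 4·13 + 25)/6 = 84/6 = 14

Forward pass:
ES_Task 1 = 0; EF_Task 1 = 12
ES_Task 2 = 12; EF_Task 2 = 12+8 = 20
ES_Task 3 = 12; EF_Task 3 = 12+6 = 18
ES_Task 4 = 12; EF_Task 4 = 12+6 = 18
ES_Task 5 = max(EF_Task 2=20, EF_Task 3=18, EF_Task 4=18) = 20; EF_Task 5 = 20+14 = 34
Expected project duration μ = 34 days. Critical path: Task 1 → Task 2 → Task 5.

Backward pass:
LF_Task 5 = 34; LS_Task 5 = 34−14 = 20
LF_Task 4 = LS_Task 5 = 20; LS_Task 4 = 20−6 = 14
LF_Task 3 = LS_Task 5 = 20; LS_Task 3 = 20−6 = 14
LF_Task 2 = LS_Task 5 = 20; LS_Task 2 = 20−8 = 12
LF_Task 1 = min(LS_Task 2=12, LS_Task 3=14, LS_Task 4=14) = 12; LS_Task 1 = 12−12 = 0
Slack_Task 4 = LS_Task 4 − ES_Task 4 = 14 − 12 = 2

2 days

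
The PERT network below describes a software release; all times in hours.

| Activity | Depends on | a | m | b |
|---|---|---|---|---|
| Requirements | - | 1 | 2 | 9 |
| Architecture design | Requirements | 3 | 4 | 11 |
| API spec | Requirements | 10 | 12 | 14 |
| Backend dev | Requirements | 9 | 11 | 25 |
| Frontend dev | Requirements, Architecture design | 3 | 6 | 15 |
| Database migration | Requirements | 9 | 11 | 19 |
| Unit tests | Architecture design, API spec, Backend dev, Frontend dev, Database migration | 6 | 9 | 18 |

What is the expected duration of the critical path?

te_Requirements = (1 + 4·2 + 9)/6 = 18/6 = 3
te_Architecture design = (3 + 4·4 + 11)/6 = 30/6 = 5
te_API spec = (10 + 4·12 + 14)/6 = 72/6 = 12
te_Backend dev = (9 + 4·11 + 25)/6 = 78/6 = 13
te_Frontend dev = (3 + 4·6 + 15)/6 = 42/6 = 7
te_Database migration = (9 + 4·11 + 19)/6 = 72/6 = 12
te_Unit tests = (6 + 4·9 + 18)/6 = 60/6 = 10

Forward pass:
ES_Requirements = 0; EF_Requirements = 3
ES_Architecture design = 3; EF_Architecture design = 3+5 = 8
ES_API spec = 3; EF_API spec = 3+12 = 15
ES_Backend dev = 3; EF_Backend dev = 3+13 = 16
ES_Frontend dev = max(EF_Requirements=3, EF_Architecture design=8) = 8; EF_Frontend dev = 8+7 = 15
ES_Database migration = 3; EF_Database migration = 3+12 = 15
ES_Unit tests = max(EF_Architecture design=8, EF_API spec=15, EF_Backend dev=16, EF_Frontend dev=15, EF_Database migration=15) = 16; EF_Unit tests = 16+10 = 26
Expected project duration μ = 26 hours. Critical path: Requirements → Backend dev → Unit tests.

26 hours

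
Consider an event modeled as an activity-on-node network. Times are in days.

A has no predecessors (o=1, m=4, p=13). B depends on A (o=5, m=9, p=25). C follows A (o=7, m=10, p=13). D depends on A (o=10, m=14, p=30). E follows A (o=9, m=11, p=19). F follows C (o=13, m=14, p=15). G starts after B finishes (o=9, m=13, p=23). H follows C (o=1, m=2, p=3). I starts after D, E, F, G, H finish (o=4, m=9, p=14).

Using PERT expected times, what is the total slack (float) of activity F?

1 days

te_A = (1 + 4·4 + 13)/6 = 30/6 = 5
te_B = (5 + 4·9 + 25)/6 = 66/6 = 11
te_C = (7 + 4·10 + 13)/6 = 60/6 = 10
te_D = (10 + 4·14 + 30)/6 = 96/6 = 16
te_E = (9 + 4·11 + 19)/6 = 72/6 = 12
te_F = (13 + 4·14 + 15)/6 = 84/6 = 14
te_G = (9 + 4·13 + 23)/6 = 84/6 = 14
te_H = (1 + 4·2 + 3)/6 = 12/6 = 2
te_I = (4 + 4·9 + 14)/6 = 54/6 = 9

Forward pass:
ES_A = 0; EF_A = 5
ES_B = 5; EF_B = 5+11 = 16
ES_C = 5; EF_C = 5+10 = 15
ES_D = 5; EF_D = 5+16 = 21
ES_E = 5; EF_E = 5+12 = 17
ES_F = 15; EF_F = 15+14 = 29
ES_G = 16; EF_G = 16+14 = 30
ES_H = 15; EF_H = 15+2 = 17
ES_I = max(EF_D=21, EF_E=17, EF_F=29, EF_G=30, EF_H=17) = 30; EF_I = 30+9 = 39
Expected project duration μ = 39 days. Critical path: A → B → G → I.

Backward pass:
LF_I = 39; LS_I = 39−9 = 30
LF_H = LS_I = 30; LS_H = 30−2 = 28
LF_G = LS_I = 30; LS_G = 30−14 = 16
LF_F = LS_I = 30; LS_F = 30−14 = 16
LF_E = LS_I = 30; LS_E = 30−12 = 18
LF_D = LS_I = 30; LS_D = 30−16 = 14
LF_C = min(LS_F=16, LS_H=28) = 16; LS_C = 16−10 = 6
LF_B = LS_G = 16; LS_B = 16−11 = 5
LF_A = min(LS_B=5, LS_C=6, LS_D=14, LS_E=18) = 5; LS_A = 5−5 = 0
Slack_F = LS_F − ES_F = 16 − 15 = 1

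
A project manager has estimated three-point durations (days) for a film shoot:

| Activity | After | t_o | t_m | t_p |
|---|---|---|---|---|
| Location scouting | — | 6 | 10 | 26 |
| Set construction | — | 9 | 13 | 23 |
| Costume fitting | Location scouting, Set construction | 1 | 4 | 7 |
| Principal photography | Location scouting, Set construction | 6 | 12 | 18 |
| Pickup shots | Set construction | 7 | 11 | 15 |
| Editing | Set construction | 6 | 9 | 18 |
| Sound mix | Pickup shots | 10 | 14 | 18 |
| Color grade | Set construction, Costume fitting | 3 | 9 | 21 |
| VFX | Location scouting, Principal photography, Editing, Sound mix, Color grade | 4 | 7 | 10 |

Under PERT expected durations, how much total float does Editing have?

15 days

te_Location scouting = (6 + 4·10 + 26)/6 = 72/6 = 12
te_Set construction = (9 + 4·13 + 23)/6 = 84/6 = 14
te_Costume fitting = (1 + 4·4 + 7)/6 = 24/6 = 4
te_Principal photography = (6 + 4·12 + 18)/6 = 72/6 = 12
te_Pickup shots = (7 + 4·11 + 15)/6 = 66/6 = 11
te_Editing = (6 + 4·9 + 18)/6 = 60/6 = 10
te_Sound mix = (10 + 4·14 + 18)/6 = 84/6 = 14
te_Color grade = (3 + 4·9 + 21)/6 = 60/6 = 10
te_VFX = (4 + 4·7 + 10)/6 = 42/6 = 7

Forward pass:
ES_Location scouting = 0; EF_Location scouting = 12
ES_Set construction = 0; EF_Set construction = 14
ES_Costume fitting = max(EF_Location scouting=12, EF_Set construction=14) = 14; EF_Costume fitting = 14+4 = 18
ES_Principal photography = max(EF_Location scouting=12, EF_Set construction=14) = 14; EF_Principal photography = 14+12 = 26
ES_Pickup shots = 14; EF_Pickup shots = 14+11 = 25
ES_Editing = 14; EF_Editing = 14+10 = 24
ES_Sound mix = 25; EF_Sound mix = 25+14 = 39
ES_Color grade = max(EF_Set construction=14, EF_Costume fitting=18) = 18; EF_Color grade = 18+10 = 28
ES_VFX = max(EF_Location scouting=12, EF_Principal photography=26, EF_Editing=24, EF_Sound mix=39, EF_Color grade=28) = 39; EF_VFX = 39+7 = 46
Expected project duration μ = 46 days. Critical path: Set construction → Pickup shots → Sound mix → VFX.

Backward pass:
LF_VFX = 46; LS_VFX = 46−7 = 39
LF_Color grade = LS_VFX = 39; LS_Color grade = 39−10 = 29
LF_Sound mix = LS_VFX = 39; LS_Sound mix = 39−14 = 25
LF_Editing = LS_VFX = 39; LS_Editing = 39−10 = 29
LF_Pickup shots = LS_Sound mix = 25; LS_Pickup shots = 25−11 = 14
LF_Principal photography = LS_VFX = 39; LS_Principal photography = 39−12 = 27
LF_Costume fitting = LS_Color grade = 29; LS_Costume fitting = 29−4 = 25
LF_Set construction = min(LS_Costume fitting=25, LS_Principal photography=27, LS_Pickup shots=14, LS_Editing=29, LS_Color grade=29) = 14; LS_Set construction = 14−14 = 0
LF_Location scouting = min(LS_Costume fitting=25, LS_Principal photography=27, LS_VFX=39) = 25; LS_Location scouting = 25−12 = 13
Slack_Editing = LS_Editing − ES_Editing = 29 − 14 = 15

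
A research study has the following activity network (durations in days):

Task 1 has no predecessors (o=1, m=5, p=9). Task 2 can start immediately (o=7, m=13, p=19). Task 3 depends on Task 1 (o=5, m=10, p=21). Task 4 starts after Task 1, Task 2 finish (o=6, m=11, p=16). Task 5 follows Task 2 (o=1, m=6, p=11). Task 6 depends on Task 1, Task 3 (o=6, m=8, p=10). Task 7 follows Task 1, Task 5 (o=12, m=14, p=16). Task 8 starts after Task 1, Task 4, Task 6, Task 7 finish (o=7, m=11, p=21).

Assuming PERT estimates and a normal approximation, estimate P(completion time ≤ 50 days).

te_Task 1 = (1 + 4·5 + 9)/6 = 30/6 = 5; σ²_Task 1 = ((9−1)/6)² = 1.778
te_Task 2 = (7 + 4·13 + 19)/6 = 78/6 = 13; σ²_Task 2 = ((19−7)/6)² = 4.000
te_Task 3 = (5 + 4·10 + 21)/6 = 66/6 = 11; σ²_Task 3 = ((21−5)/6)² = 7.111
te_Task 4 = (6 + 4·11 + 16)/6 = 66/6 = 11; σ²_Task 4 = ((16−6)/6)² = 2.778
te_Task 5 = (1 + 4·6 + 11)/6 = 36/6 = 6; σ²_Task 5 = ((11−1)/6)² = 2.778
te_Task 6 = (6 + 4·8 + 10)/6 = 48/6 = 8; σ²_Task 6 = ((10−6)/6)² = 0.444
te_Task 7 = (12 + 4·14 + 16)/6 = 84/6 = 14; σ²_Task 7 = ((16−12)/6)² = 0.444
te_Task 8 = (7 + 4·11 + 21)/6 = 72/6 = 12; σ²_Task 8 = ((21−7)/6)² = 5.444

Forward pass:
ES_Task 1 = 0; EF_Task 1 = 5
ES_Task 2 = 0; EF_Task 2 = 13
ES_Task 3 = 5; EF_Task 3 = 5+11 = 16
ES_Task 4 = max(EF_Task 1=5, EF_Task 2=13) = 13; EF_Task 4 = 13+11 = 24
ES_Task 5 = 13; EF_Task 5 = 13+6 = 19
ES_Task 6 = max(EF_Task 1=5, EF_Task 3=16) = 16; EF_Task 6 = 16+8 = 24
ES_Task 7 = max(EF_Task 1=5, EF_Task 5=19) = 19; EF_Task 7 = 19+14 = 33
ES_Task 8 = max(EF_Task 1=5, EF_Task 4=24, EF_Task 6=24, EF_Task 7=33) = 33; EF_Task 8 = 33+12 = 45
Expected project duration μ = 45 days. Critical path: Task 2 → Task 5 → Task 7 → Task 8.

Variance along critical path = 4.000 + 2.778 + 0.444 + 5.444 = 12.667; σ = √12.667 = 3.559 days.
Z = (50 − 45) / 3.559 = 1.405
P(T ≤ 50) = Φ(1.405) ≈ 0.920

0.920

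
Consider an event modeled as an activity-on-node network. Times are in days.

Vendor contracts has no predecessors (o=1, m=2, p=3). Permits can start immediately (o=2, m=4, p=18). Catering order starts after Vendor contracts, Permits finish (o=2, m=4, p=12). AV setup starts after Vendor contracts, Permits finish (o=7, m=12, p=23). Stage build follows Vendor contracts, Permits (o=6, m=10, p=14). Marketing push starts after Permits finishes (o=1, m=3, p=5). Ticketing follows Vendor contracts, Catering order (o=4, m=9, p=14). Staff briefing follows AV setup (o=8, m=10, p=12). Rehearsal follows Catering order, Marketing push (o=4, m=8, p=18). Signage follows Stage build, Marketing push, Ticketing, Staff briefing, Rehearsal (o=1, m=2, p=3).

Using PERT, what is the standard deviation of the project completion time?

3.84 days

te_Vendor contracts = (1 + 4·2 + 3)/6 = 12/6 = 2; σ²_Vendor contracts = ((3−1)/6)² = 0.111
te_Permits = (2 + 4·4 + 18)/6 = 36/6 = 6; σ²_Permits = ((18−2)/6)² = 7.111
te_Catering order = (2 + 4·4 + 12)/6 = 30/6 = 5; σ²_Catering order = ((12−2)/6)² = 2.778
te_AV setup = (7 + 4·12 + 23)/6 = 78/6 = 13; σ²_AV setup = ((23−7)/6)² = 7.111
te_Stage build = (6 + 4·10 + 14)/6 = 60/6 = 10; σ²_Stage build = ((14−6)/6)² = 1.778
te_Marketing push = (1 + 4·3 + 5)/6 = 18/6 = 3; σ²_Marketing push = ((5−1)/6)² = 0.444
te_Ticketing = (4 + 4·9 + 14)/6 = 54/6 = 9; σ²_Ticketing = ((14−4)/6)² = 2.778
te_Staff briefing = (8 + 4·10 + 12)/6 = 60/6 = 10; σ²_Staff briefing = ((12−8)/6)² = 0.444
te_Rehearsal = (4 + 4·8 + 18)/6 = 54/6 = 9; σ²_Rehearsal = ((18−4)/6)² = 5.444
te_Signage = (1 + 4·2 + 3)/6 = 12/6 = 2; σ²_Signage = ((3−1)/6)² = 0.111

Forward pass:
ES_Vendor contracts = 0; EF_Vendor contracts = 2
ES_Permits = 0; EF_Permits = 6
ES_Catering order = max(EF_Vendor contracts=2, EF_Permits=6) = 6; EF_Catering order = 6+5 = 11
ES_AV setup = max(EF_Vendor contracts=2, EF_Permits=6) = 6; EF_AV setup = 6+13 = 19
ES_Stage build = max(EF_Vendor contracts=2, EF_Permits=6) = 6; EF_Stage build = 6+10 = 16
ES_Marketing push = 6; EF_Marketing push = 6+3 = 9
ES_Ticketing = max(EF_Vendor contracts=2, EF_Catering order=11) = 11; EF_Ticketing = 11+9 = 20
ES_Staff briefing = 19; EF_Staff briefing = 19+10 = 29
ES_Rehearsal = max(EF_Catering order=11, EF_Marketing push=9) = 11; EF_Rehearsal = 11+9 = 20
ES_Signage = max(EF_Stage build=16, EF_Marketing push=9, EF_Ticketing=20, EF_Staff briefing=29, EF_Rehearsal=20) = 29; EF_Signage = 29+2 = 31
Expected project duration μ = 31 days. Critical path: Permits → AV setup → Staff briefing → Signage.

Variance along critical path = 7.111 + 7.111 + 0.444 + 0.111 = 14.778
σ = √14.778 = 3.844 days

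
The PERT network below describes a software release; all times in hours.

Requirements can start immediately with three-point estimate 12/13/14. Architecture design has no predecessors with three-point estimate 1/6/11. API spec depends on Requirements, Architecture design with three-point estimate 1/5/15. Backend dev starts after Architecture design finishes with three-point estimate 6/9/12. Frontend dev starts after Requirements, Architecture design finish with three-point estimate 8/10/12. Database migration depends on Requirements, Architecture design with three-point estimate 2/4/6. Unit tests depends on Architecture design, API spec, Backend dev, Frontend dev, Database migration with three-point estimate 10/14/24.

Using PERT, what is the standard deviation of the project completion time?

2.45 hours

te_Requirements = (12 + 4·13 + 14)/6 = 78/6 = 13; σ²_Requirements = ((14−12)/6)² = 0.111
te_Architecture design = (1 + 4·6 + 11)/6 = 36/6 = 6; σ²_Architecture design = ((11−1)/6)² = 2.778
te_API spec = (1 + 4·5 + 15)/6 = 36/6 = 6; σ²_API spec = ((15−1)/6)² = 5.444
te_Backend dev = (6 + 4·9 + 12)/6 = 54/6 = 9; σ²_Backend dev = ((12−6)/6)² = 1.000
te_Frontend dev = (8 + 4·10 + 12)/6 = 60/6 = 10; σ²_Frontend dev = ((12−8)/6)² = 0.444
te_Database migration = (2 + 4·4 + 6)/6 = 24/6 = 4; σ²_Database migration = ((6−2)/6)² = 0.444
te_Unit tests = (10 + 4·14 + 24)/6 = 90/6 = 15; σ²_Unit tests = ((24−10)/6)² = 5.444

Forward pass:
ES_Requirements = 0; EF_Requirements = 13
ES_Architecture design = 0; EF_Architecture design = 6
ES_API spec = max(EF_Requirements=13, EF_Architecture design=6) = 13; EF_API spec = 13+6 = 19
ES_Backend dev = 6; EF_Backend dev = 6+9 = 15
ES_Frontend dev = max(EF_Requirements=13, EF_Architecture design=6) = 13; EF_Frontend dev = 13+10 = 23
ES_Database migration = max(EF_Requirements=13, EF_Architecture design=6) = 13; EF_Database migration = 13+4 = 17
ES_Unit tests = max(EF_Architecture design=6, EF_API spec=19, EF_Backend dev=15, EF_Frontend dev=23, EF_Database migration=17) = 23; EF_Unit tests = 23+15 = 38
Expected project duration μ = 38 hours. Critical path: Requirements → Frontend dev → Unit tests.

Variance along critical path = 0.111 + 0.444 + 5.444 = 6.000
σ = √6.000 = 2.449 hours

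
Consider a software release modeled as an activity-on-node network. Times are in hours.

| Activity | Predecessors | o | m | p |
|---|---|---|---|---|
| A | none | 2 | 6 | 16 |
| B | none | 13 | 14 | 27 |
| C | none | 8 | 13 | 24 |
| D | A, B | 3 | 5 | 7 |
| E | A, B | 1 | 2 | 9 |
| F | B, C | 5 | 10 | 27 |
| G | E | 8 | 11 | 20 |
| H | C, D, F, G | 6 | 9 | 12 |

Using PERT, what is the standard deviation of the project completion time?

3.50 hours

te_A = (2 + 4·6 + 16)/6 = 42/6 = 7; σ²_A = ((16−2)/6)² = 5.444
te_B = (13 + 4·14 + 27)/6 = 96/6 = 16; σ²_B = ((27−13)/6)² = 5.444
te_C = (8 + 4·13 + 24)/6 = 84/6 = 14; σ²_C = ((24−8)/6)² = 7.111
te_D = (3 + 4·5 + 7)/6 = 30/6 = 5; σ²_D = ((7−3)/6)² = 0.444
te_E = (1 + 4·2 + 9)/6 = 18/6 = 3; σ²_E = ((9−1)/6)² = 1.778
te_F = (5 + 4·10 + 27)/6 = 72/6 = 12; σ²_F = ((27−5)/6)² = 13.444
te_G = (8 + 4·11 + 20)/6 = 72/6 = 12; σ²_G = ((20−8)/6)² = 4.000
te_H = (6 + 4·9 + 12)/6 = 54/6 = 9; σ²_H = ((12−6)/6)² = 1.000

Forward pass:
ES_A = 0; EF_A = 7
ES_B = 0; EF_B = 16
ES_C = 0; EF_C = 14
ES_D = max(EF_A=7, EF_B=16) = 16; EF_D = 16+5 = 21
ES_E = max(EF_A=7, EF_B=16) = 16; EF_E = 16+3 = 19
ES_F = max(EF_B=16, EF_C=14) = 16; EF_F = 16+12 = 28
ES_G = 19; EF_G = 19+12 = 31
ES_H = max(EF_C=14, EF_D=21, EF_F=28, EF_G=31) = 31; EF_H = 31+9 = 40
Expected project duration μ = 40 hours. Critical path: B → E → G → H.

Variance along critical path = 5.444 + 1.778 + 4.000 + 1.000 = 12.222
σ = √12.222 = 3.496 hours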